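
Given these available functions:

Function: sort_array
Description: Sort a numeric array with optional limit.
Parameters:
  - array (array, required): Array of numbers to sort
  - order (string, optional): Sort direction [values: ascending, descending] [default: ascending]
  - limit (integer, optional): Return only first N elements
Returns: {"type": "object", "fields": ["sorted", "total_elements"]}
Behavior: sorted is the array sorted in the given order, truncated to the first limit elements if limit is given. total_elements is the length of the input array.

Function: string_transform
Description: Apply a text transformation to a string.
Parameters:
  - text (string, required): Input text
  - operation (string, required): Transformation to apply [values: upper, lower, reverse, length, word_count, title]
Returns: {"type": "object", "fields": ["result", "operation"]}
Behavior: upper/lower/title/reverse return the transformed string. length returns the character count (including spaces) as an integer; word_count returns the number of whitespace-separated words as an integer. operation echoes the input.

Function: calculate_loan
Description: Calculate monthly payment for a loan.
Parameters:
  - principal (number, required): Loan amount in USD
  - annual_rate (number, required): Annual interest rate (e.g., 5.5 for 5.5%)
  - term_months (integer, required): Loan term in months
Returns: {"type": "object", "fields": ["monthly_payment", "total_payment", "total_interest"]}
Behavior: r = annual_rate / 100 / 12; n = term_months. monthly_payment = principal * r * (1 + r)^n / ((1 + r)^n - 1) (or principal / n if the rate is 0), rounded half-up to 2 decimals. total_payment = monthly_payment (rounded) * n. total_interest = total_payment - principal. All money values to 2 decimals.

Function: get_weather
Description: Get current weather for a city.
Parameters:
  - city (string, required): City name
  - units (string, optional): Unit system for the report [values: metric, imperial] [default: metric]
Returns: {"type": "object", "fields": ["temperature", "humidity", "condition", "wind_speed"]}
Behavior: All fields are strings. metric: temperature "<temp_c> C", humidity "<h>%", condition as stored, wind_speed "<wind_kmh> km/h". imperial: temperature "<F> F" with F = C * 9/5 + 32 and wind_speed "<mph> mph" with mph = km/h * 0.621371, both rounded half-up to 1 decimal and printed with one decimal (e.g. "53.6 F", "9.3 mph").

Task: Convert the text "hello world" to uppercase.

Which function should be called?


The task needs a function whose description is: Apply a text transformation to a string.
string_transform


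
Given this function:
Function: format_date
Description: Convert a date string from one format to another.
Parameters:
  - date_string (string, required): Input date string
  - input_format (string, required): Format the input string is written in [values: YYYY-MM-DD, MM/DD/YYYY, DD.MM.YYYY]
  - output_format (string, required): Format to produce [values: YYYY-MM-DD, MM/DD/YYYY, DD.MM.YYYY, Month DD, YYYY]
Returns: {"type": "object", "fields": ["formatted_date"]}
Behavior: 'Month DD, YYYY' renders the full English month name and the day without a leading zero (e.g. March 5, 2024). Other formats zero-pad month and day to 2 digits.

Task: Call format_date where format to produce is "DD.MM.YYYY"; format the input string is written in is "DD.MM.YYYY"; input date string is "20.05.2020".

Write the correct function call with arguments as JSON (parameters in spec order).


Mapping each described value to its parameter name:
  'Format to produce' -> output_format = "DD.MM.YYYY"
  'Format the input string is written in' -> input_format = "DD.MM.YYYY"
  'Input date string' -> date_string = "20.05.2020"
format_date({"date_string": "20.05.2020", "input_format": "DD.MM.YYYY", "output_format": "DD.MM.YYYY"})


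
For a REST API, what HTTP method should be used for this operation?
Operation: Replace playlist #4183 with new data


GET = read, POST = create, PUT = update/replace, DELETE = remove
This operation is an update/replace.
PUT


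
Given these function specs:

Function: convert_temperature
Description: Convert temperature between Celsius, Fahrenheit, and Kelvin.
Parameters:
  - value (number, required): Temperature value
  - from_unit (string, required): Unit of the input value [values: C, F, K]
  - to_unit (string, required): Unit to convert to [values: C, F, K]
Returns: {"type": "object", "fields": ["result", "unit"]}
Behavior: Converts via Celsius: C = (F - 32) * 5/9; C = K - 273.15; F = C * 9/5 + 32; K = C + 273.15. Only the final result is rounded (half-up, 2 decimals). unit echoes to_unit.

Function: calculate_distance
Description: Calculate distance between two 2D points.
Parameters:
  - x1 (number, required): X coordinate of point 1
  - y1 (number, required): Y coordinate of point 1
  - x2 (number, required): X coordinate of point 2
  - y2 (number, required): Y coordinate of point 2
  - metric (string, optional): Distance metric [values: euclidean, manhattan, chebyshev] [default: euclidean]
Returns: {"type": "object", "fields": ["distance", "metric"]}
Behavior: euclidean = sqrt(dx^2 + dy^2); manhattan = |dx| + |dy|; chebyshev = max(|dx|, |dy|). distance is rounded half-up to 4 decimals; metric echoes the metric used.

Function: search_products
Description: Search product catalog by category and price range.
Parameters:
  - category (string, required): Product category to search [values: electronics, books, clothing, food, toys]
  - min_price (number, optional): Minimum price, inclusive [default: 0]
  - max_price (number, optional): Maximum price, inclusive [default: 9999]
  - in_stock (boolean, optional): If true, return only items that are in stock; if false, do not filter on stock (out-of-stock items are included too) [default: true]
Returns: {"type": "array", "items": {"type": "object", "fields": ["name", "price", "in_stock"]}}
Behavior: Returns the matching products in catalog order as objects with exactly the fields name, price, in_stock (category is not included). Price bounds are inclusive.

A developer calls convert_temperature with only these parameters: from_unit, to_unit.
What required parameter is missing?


Required parameters: value, from_unit, to_unit
Provided: from_unit, to_unit
Missing: value
value


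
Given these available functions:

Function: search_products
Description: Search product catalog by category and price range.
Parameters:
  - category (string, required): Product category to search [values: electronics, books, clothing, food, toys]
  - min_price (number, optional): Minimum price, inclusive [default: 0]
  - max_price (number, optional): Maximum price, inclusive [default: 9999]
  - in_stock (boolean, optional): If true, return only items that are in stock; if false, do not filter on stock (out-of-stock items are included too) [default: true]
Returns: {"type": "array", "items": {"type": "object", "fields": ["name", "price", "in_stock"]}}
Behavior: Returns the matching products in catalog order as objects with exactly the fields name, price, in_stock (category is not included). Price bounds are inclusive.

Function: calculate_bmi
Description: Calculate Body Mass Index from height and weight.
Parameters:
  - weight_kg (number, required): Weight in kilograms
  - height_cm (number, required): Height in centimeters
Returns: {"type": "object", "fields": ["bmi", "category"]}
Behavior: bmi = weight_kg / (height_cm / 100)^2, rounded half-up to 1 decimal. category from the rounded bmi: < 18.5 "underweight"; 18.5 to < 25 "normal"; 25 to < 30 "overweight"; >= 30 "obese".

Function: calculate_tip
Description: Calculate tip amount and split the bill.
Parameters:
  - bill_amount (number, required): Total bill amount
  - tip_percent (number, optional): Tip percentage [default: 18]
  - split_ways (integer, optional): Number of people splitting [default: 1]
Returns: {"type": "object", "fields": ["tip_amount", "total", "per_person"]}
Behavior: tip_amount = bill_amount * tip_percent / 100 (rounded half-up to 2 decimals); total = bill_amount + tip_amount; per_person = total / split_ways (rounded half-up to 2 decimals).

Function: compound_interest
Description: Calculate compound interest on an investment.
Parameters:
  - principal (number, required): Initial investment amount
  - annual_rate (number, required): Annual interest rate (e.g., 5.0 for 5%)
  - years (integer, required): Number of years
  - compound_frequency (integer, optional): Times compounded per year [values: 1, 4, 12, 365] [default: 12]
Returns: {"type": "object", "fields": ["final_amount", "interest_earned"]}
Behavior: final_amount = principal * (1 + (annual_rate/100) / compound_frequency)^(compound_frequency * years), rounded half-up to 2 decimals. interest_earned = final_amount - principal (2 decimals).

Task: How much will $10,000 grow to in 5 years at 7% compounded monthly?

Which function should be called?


The task needs a function whose description is: Calculate compound interest on an investment.
compound_interest


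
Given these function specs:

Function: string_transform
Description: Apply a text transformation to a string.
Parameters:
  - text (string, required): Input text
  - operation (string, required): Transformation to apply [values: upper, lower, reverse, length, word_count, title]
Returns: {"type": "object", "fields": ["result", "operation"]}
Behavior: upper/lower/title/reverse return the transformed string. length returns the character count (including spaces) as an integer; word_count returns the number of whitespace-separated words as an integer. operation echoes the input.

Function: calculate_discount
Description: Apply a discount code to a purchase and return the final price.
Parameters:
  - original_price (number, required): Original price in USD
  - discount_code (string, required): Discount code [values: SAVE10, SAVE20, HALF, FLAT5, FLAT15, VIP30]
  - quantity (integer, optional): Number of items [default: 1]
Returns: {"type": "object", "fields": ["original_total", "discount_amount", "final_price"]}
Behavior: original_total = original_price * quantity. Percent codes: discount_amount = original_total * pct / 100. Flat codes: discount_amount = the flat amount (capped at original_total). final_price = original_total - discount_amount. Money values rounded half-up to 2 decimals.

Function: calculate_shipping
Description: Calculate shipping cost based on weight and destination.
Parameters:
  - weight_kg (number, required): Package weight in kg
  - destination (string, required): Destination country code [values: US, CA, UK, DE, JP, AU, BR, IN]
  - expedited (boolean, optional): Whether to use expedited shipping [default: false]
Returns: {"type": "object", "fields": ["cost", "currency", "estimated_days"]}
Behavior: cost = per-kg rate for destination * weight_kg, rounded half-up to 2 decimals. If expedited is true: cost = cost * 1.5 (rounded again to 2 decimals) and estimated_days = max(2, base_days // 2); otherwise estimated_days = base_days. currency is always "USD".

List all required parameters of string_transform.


Parameters of string_transform and their required/optional flag:
  text: required
  operation: required
operation, text


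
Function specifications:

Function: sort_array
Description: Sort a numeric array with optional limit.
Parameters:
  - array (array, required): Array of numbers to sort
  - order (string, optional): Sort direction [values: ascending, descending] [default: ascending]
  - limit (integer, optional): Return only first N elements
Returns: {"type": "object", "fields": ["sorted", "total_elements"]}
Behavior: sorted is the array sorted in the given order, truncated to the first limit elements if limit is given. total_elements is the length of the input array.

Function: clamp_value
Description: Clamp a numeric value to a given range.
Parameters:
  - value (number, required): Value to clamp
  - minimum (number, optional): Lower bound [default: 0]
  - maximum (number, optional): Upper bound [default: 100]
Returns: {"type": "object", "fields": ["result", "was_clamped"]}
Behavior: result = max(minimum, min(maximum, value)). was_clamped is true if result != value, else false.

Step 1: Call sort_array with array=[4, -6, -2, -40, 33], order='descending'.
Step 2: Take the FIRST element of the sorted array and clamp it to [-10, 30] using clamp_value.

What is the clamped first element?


Step 1: sort_array(order=descending)
  sorted: [33, 4, -2, -6, -40]
  -> first element = 33
Step 2: clamp_value(value=33, minimum=-10, maximum=30)
  result = max(-10, min(30, 33)) = max(-10, 30) = 30
  was_clamped = (30 != 33) = true
  -> result = 30
30


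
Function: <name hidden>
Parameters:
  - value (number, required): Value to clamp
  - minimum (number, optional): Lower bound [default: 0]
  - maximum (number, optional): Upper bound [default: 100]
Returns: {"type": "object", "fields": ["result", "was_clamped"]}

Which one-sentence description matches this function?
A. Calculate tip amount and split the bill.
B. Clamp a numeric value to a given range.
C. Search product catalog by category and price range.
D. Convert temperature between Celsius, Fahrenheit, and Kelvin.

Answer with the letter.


Parameters value, minimum, maximum and return ["result", "was_clamped"] fit: Clamp a numeric value to a given range.
B


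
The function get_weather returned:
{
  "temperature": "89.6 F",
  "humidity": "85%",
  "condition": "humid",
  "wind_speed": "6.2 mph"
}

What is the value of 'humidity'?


85%


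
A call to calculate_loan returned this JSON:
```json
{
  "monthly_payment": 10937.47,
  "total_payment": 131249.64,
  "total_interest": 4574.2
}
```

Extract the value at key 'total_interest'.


4574.2


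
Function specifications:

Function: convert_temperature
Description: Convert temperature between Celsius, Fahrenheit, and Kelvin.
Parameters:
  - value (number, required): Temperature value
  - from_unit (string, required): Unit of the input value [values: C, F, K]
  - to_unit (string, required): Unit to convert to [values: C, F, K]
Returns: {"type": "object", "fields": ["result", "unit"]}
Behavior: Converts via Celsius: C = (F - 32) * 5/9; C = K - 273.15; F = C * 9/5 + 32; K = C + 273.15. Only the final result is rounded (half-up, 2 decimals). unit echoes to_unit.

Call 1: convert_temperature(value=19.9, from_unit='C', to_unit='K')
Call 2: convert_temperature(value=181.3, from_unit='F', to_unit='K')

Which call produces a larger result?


Call 1:
  Input already in C: 19.9
  To K: 19.9 + 273.15 = 293.05
  Round to 2 decimals: 293.05
  -> 293.05 K
Call 2:
  To C: (181.3 - 32) * 5/9 = 82.944444
  To K: 82.944444 + 273.15 = 356.094444
  Round to 2 decimals: 356.09
  -> 356.09 K
Call 2 (356.09 K)


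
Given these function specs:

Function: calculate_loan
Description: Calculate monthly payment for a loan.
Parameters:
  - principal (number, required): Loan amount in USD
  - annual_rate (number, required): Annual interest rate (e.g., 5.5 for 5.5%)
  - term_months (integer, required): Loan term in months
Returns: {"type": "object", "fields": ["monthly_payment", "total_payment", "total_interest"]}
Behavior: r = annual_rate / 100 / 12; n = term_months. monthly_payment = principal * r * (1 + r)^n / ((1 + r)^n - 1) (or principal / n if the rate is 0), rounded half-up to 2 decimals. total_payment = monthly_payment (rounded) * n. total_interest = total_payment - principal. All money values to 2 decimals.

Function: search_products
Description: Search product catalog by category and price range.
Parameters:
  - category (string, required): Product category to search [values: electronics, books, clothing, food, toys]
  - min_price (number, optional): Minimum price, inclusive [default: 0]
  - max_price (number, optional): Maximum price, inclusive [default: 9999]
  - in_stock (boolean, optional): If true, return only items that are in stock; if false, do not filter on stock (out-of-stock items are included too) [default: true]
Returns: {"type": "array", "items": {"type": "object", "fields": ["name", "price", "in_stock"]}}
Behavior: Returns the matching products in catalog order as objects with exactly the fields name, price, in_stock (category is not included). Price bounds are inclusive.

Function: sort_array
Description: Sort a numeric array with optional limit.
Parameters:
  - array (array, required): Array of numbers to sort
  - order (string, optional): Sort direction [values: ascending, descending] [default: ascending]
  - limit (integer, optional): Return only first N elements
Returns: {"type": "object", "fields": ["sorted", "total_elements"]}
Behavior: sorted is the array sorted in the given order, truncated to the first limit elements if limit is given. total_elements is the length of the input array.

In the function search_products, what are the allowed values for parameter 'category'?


The search_products spec declares:
  - category (string, required): Product category to search [values: electronics, books, clothing, food, toys]
Allowed values:
electronics, books, clothing, food, toys


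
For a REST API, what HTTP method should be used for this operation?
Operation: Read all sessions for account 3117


GET = read, POST = create, PUT = update/replace, DELETE = remove
This operation is a read.
GET


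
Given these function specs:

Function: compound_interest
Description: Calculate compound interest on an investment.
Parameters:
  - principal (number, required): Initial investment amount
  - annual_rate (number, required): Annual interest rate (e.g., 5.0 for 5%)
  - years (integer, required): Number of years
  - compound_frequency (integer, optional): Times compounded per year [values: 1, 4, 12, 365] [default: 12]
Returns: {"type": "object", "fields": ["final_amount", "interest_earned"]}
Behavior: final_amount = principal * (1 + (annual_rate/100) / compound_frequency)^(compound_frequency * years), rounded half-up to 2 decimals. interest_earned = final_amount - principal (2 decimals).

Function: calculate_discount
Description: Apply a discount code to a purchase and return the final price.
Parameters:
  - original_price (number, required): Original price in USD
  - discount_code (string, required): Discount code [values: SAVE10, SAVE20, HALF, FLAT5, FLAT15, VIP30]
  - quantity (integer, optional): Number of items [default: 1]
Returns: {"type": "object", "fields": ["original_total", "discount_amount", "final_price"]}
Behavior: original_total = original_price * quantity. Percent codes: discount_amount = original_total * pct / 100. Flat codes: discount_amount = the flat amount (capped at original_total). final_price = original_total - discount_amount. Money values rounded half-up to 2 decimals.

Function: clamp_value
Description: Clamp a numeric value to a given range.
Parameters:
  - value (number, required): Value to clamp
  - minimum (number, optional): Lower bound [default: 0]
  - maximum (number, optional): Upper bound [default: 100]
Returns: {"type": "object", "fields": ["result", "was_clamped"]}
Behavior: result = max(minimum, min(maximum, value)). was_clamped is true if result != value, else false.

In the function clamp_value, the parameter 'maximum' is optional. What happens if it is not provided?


The clamp_value spec declares:
  - maximum (number, optional): Upper bound [default: 100]
It defaults to 100


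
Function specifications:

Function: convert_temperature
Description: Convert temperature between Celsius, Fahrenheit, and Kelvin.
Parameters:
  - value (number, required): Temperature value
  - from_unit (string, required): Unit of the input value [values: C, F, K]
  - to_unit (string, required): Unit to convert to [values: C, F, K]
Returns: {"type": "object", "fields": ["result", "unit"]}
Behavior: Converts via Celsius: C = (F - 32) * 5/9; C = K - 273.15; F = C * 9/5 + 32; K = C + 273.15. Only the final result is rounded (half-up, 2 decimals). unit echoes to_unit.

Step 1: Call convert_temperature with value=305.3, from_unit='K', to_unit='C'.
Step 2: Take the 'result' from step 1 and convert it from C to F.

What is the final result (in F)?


Step 1: convert_temperature(value=305.3, from_unit=K, to_unit=C)
  To C: 305.3 - 273.15 = 32.15
  Target is C: 32.15
  Round to 2 decimals: 32.15
  -> result = 32.15 C
Step 2: convert_temperature(value=32.15, from_unit=C, to_unit=F)
  Input already in C: 32.15
  To F: 32.15 * 9/5 + 32 = 89.87
  Round to 2 decimals: 89.87
  -> result = 89.87 F
89.87 F


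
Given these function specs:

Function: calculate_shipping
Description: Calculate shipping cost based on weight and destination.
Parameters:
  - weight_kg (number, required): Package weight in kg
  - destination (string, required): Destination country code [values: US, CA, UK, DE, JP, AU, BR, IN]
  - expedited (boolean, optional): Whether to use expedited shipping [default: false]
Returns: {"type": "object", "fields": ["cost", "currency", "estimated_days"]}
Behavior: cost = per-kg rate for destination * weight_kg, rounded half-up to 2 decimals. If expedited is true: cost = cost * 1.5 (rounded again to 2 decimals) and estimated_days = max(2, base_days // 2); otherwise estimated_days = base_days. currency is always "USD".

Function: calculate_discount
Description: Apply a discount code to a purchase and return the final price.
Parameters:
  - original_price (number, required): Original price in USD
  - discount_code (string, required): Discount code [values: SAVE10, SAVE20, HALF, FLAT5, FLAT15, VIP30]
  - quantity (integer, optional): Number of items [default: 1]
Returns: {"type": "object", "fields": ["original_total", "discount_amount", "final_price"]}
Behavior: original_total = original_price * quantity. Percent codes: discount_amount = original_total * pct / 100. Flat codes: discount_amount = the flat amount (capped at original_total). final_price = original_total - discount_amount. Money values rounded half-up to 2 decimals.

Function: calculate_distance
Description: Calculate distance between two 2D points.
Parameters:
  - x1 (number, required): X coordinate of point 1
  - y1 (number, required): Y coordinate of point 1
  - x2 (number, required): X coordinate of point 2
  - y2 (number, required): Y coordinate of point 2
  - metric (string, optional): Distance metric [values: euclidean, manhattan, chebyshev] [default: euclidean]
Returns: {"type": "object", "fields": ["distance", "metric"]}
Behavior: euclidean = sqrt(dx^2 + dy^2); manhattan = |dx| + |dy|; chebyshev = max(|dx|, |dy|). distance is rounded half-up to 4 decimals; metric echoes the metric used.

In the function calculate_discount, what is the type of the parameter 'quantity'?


The calculate_discount spec declares:
  - quantity (integer, optional): Number of items [default: 1]
Type:
integer


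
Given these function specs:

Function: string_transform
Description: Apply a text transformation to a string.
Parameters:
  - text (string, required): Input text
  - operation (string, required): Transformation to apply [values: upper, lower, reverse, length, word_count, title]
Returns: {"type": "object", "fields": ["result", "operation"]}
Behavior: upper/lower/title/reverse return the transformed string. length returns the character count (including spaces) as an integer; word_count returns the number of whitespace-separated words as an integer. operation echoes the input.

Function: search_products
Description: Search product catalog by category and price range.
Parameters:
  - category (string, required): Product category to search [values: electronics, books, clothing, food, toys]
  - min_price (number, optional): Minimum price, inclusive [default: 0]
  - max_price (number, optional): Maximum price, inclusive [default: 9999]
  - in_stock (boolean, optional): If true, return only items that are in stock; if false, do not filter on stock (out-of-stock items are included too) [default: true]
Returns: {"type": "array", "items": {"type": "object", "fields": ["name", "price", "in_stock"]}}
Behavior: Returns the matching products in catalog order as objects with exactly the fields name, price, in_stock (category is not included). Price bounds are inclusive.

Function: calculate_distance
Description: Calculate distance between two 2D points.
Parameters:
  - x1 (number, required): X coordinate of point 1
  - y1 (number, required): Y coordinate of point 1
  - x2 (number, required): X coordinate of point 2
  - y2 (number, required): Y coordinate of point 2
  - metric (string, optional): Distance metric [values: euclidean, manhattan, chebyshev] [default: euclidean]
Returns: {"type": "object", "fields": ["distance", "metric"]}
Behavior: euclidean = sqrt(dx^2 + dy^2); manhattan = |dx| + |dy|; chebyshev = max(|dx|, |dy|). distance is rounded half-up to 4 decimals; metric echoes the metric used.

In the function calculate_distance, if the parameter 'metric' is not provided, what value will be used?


The calculate_distance spec declares:
  - metric (string, optional): Distance metric [values: euclidean, manhattan, chebyshev] [default: euclidean]
Default:
euclidean


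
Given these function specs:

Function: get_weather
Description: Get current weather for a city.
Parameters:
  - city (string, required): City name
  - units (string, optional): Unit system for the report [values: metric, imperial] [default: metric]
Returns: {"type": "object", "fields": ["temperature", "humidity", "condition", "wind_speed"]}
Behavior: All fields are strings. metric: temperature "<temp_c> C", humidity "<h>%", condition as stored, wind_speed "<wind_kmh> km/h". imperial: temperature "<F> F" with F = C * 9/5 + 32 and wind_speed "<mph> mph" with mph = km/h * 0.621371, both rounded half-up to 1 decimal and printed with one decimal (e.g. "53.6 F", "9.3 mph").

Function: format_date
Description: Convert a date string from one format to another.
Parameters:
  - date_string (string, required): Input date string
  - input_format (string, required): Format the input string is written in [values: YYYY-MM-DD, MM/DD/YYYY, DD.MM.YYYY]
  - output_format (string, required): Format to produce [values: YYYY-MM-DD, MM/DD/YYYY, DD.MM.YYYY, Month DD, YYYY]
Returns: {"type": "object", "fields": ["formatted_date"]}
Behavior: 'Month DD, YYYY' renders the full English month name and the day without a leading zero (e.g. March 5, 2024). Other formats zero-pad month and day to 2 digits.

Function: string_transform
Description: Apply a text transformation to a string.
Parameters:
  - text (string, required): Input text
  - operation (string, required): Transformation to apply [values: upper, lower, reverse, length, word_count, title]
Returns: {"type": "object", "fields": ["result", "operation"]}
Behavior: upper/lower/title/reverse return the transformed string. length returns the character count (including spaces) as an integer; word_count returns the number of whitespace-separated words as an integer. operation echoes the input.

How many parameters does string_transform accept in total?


Parameters of string_transform: text (required), operation (required)
Total:
2


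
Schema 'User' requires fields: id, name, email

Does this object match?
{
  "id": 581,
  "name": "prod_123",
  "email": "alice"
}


Checking required fields... All present.
Valid - all required fields present


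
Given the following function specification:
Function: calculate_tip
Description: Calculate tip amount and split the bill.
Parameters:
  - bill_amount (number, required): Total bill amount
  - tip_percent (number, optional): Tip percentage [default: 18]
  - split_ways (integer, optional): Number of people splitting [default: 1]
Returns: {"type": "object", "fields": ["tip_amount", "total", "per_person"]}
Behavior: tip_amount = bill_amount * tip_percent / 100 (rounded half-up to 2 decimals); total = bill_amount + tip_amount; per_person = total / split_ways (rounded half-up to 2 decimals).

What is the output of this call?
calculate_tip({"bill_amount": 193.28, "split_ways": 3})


Defaults applied: tip_percent=18
tip_amount = 193.28 * 18/100 = 34.7904 -> 34.79
total = 193.28 + 34.79 = 228.07
per_person = 228.07 / 3 = 76.023333 -> 76.02
Output:
{"tip_amount": 34.79, "total": 228.07, "per_person": 76.02}


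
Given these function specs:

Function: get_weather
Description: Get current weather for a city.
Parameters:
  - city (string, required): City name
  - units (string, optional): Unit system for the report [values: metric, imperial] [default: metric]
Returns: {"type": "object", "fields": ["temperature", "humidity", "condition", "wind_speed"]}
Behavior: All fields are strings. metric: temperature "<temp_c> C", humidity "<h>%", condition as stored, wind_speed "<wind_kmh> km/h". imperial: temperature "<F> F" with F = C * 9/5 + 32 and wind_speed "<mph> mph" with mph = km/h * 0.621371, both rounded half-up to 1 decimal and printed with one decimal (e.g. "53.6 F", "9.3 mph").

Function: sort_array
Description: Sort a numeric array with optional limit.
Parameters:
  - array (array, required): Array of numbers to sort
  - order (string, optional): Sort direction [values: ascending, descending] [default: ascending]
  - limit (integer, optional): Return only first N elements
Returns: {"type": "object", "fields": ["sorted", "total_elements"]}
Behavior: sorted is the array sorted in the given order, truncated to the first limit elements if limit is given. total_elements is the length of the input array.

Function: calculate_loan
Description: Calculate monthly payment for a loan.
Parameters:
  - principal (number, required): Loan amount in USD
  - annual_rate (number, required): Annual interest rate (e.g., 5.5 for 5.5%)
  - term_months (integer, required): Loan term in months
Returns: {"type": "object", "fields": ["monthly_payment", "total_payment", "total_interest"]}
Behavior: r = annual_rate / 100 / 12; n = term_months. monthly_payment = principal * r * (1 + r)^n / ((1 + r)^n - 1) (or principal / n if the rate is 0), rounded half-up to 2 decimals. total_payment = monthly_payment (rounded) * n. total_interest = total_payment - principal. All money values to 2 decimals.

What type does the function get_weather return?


The get_weather spec declares Returns: {"type": "object", "fields": ["temperature", "humidity", "condition", "wind_speed"]}
Type:
object


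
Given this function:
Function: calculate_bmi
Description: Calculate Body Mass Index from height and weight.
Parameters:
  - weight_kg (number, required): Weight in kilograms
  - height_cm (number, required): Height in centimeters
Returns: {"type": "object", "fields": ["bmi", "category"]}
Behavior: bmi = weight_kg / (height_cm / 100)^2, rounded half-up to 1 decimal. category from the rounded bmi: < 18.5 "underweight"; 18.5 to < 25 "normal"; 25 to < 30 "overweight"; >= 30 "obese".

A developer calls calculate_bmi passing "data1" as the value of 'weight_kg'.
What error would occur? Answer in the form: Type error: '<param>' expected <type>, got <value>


Spec: 'weight_kg' is declared as number; "data1" is a string.
Type error: 'weight_kg' expected number, got "data1"


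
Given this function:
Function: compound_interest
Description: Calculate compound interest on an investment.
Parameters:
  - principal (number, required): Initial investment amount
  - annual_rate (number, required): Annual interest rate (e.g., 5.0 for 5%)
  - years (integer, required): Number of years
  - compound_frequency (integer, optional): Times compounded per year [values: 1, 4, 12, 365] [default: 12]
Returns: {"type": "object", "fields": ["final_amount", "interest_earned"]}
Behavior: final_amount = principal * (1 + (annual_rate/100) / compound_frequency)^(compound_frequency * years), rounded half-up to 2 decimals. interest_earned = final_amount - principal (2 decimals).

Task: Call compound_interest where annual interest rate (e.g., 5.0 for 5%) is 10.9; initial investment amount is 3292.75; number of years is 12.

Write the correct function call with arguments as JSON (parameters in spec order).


Mapping each described value to its parameter name:
  'Annual interest rate (e.g., 5.0 for 5%)' -> annual_rate = 10.9
  'Initial investment amount' -> principal = 3292.75
  'Number of years' -> years = 12
compound_interest({"principal": 3292.75, "annual_rate": 10.9, "years": 12})


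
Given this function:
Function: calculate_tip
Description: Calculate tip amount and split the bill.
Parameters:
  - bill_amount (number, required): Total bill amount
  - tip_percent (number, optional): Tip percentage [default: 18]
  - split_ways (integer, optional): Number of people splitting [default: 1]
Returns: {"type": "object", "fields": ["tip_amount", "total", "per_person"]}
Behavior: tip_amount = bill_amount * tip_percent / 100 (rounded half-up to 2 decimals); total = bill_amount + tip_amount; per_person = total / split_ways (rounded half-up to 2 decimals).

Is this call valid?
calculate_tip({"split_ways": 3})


Checking required parameters...
Missing required parameter: bill_amount
Invalid - missing required parameter 'bill_amount'


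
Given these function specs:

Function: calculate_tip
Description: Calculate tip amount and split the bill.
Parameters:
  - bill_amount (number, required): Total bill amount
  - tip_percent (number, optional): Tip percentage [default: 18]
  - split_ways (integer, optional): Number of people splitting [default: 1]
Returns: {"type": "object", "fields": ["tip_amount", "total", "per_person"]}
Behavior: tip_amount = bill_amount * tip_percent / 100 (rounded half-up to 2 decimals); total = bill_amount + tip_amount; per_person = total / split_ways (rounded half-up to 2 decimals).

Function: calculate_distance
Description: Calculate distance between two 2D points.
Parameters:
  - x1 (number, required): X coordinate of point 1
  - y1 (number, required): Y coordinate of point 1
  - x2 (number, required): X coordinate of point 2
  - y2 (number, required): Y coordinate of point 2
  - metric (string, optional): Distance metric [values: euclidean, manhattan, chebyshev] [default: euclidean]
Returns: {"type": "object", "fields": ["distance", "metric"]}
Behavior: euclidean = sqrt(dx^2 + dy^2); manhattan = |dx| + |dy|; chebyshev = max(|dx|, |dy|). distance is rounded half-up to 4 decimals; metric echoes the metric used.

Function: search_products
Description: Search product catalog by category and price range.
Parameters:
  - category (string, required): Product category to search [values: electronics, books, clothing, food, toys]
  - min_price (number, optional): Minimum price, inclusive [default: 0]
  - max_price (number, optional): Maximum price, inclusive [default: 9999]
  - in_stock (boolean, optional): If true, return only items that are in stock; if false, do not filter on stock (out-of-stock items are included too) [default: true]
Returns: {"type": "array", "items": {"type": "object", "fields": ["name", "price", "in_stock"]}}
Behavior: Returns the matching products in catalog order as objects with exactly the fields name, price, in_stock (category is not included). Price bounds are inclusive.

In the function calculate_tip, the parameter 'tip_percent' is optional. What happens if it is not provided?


The calculate_tip spec declares:
  - tip_percent (number, optional): Tip percentage [default: 18]
It defaults to 18


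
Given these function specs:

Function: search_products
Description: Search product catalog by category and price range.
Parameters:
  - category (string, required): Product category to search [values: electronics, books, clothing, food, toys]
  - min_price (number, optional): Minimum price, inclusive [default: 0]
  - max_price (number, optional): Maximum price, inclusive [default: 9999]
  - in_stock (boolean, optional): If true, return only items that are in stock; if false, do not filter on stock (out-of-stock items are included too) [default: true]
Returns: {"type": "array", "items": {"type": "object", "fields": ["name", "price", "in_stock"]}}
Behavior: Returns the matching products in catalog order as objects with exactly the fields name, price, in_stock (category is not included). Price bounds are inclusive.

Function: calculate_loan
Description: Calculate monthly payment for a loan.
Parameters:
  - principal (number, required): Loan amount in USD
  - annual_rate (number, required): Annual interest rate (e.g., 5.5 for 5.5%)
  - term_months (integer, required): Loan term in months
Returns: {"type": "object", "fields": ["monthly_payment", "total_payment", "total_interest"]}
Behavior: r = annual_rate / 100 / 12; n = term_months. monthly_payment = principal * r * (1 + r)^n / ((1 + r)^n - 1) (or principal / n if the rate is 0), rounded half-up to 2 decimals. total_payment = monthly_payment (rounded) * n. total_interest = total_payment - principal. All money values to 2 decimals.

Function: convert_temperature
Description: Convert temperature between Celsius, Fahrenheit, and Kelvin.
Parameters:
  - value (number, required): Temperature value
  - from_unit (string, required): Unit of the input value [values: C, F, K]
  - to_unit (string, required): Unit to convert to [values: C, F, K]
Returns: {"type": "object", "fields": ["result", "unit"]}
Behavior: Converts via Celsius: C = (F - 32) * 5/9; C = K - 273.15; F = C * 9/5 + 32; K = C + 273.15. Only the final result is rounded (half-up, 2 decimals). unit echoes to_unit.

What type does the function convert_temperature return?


The convert_temperature spec declares Returns: {"type": "object", "fields": ["result", "unit"]}
Type:
object


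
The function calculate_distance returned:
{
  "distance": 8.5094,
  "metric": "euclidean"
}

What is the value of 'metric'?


euclidean


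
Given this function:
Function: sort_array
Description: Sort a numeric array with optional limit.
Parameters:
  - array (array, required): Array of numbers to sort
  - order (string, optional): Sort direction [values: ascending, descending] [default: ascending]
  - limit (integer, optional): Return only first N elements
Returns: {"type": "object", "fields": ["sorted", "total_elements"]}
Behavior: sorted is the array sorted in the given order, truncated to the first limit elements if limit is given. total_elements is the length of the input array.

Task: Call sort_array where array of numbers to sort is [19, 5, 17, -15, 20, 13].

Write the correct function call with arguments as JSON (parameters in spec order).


Mapping each described value to its parameter name:
  'Array of numbers to sort' -> array = [19, 5, 17, -15, 20, 13]
sort_array({"array": [19, 5, 17, -15, 20, 13]})


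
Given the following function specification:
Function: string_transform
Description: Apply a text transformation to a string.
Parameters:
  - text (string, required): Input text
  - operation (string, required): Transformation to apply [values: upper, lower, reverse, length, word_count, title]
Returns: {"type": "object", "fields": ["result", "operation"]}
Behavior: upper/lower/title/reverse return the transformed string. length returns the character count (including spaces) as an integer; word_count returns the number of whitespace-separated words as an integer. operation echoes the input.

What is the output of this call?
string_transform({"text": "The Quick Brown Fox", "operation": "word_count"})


words: The, Quick, Brown, Fox -> 4
Output:
{"result": 4, "operation": "word_count"}


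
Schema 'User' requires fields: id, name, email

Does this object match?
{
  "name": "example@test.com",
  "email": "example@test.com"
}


Checking required fields...
Missing: id
Invalid - missing required field 'id'


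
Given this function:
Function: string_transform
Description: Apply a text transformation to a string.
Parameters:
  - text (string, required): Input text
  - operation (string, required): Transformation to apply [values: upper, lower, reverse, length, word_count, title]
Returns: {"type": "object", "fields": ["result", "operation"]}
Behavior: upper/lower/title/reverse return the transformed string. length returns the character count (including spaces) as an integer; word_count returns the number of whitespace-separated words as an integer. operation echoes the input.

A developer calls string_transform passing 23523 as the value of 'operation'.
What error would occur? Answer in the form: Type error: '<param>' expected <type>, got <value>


Spec: 'operation' is declared as string; 23523 is an integer.
Type error: 'operation' expected string, got 23523


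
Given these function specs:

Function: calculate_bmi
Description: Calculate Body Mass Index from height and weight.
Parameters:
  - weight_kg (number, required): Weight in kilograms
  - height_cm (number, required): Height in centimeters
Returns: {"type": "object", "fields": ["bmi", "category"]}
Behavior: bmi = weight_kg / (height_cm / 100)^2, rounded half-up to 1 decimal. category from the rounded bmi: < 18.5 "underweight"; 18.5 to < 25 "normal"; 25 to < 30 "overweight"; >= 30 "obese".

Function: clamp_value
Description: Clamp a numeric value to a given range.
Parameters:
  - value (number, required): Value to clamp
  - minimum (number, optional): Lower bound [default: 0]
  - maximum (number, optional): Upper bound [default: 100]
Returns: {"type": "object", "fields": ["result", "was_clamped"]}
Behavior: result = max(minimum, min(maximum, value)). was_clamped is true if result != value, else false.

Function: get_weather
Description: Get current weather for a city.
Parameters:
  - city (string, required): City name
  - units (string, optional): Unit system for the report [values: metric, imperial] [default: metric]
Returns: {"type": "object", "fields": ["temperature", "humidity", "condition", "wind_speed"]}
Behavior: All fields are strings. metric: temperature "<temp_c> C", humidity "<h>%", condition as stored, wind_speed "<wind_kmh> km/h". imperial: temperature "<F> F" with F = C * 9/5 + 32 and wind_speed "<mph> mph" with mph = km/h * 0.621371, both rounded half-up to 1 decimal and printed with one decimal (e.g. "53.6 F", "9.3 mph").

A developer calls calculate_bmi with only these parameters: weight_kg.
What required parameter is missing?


Required parameters: weight_kg, height_cm
Provided: weight_kg
Missing: height_cm
height_cm
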